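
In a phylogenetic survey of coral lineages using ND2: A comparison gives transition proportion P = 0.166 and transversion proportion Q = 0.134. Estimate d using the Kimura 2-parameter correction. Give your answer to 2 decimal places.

0.39

Under the Kimura two-parameter model, d = −½ ln(1 − 2P − Q) − ¼ ln(1 − 2Q).
1 − 2P − Q = 0.534, giving −½ ln(0.534) = 0.313680.
1 − 2Q = 0.732, giving −¼ ln(0.732) = 0.077994.
d = 0.313680 + 0.077994 = 0.391674.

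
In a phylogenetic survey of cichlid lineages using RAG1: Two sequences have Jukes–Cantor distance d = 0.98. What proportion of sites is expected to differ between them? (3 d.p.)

0.547

p = (3/4)(1 − e^(−4d/3)) = 0.75 × (1 − e^(-1.306667)) = 0.75 × (1 − 0.270721) = 0.546959.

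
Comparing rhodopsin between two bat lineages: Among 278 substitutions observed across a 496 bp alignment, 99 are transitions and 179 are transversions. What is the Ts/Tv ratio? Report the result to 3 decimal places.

R = 99/179 = 0.553072… ≈ 0.553 (to 3 d.p.).

0.553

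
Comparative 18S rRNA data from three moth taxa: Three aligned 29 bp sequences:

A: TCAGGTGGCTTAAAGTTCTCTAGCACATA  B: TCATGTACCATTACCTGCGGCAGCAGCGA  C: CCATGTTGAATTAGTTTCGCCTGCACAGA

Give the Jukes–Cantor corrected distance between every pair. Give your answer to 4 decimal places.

d(A,B) = 0.7739, d(A,C) = 0.6018, d(B,C) = 0.5285

A–B: 14/29 sites differ → p ≈ 0.482759, d = −0.75 ln(1 − 0.643679) = 0.773942 ≈ 0.7739.
A–C: 12/29 sites differ → p ≈ 0.413793, d = −0.75 ln(1 − 0.551724) = 0.601760 ≈ 0.6018.
B–C: 11/29 sites differ → p ≈ 0.37931, d = −0.75 ln(1 − 0.505747) = 0.528531 ≈ 0.5285.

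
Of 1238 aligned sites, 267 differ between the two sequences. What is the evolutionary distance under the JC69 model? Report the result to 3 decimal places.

0.254

p = 267/1238 ≈ 0.21567.
d = −(3/4) ln(1 − 4p/3) = −0.75 ln(1 − 0.28756) = −0.75 ln(0.71244)
  = −0.75 × (-0.339060) = 0.254295 substitutions/site.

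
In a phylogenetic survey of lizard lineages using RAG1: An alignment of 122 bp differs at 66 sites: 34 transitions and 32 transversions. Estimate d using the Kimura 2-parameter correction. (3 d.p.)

P = 34/122 ≈ 0.278689 and Q = 32/122 ≈ 0.262295.
Under the Kimura two-parameter model, d = −½ ln(1 − 2P − Q) − ¼ ln(1 − 2Q).
1 − 2P − Q = 0.180327, giving −½ ln(0.180327) = 0.856492.
1 − 2Q = 0.47541, giving −¼ ln(0.47541) = 0.185894.
d = 0.856492 + 0.185894 = 1.042386.

1.042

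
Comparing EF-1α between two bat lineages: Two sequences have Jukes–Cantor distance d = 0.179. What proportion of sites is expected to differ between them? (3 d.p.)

p = (3/4)(1 − e^(−4d/3)) = 0.75 × (1 − e^(-0.238667)) = 0.75 × (1 − 0.787677) = 0.159242.

0.159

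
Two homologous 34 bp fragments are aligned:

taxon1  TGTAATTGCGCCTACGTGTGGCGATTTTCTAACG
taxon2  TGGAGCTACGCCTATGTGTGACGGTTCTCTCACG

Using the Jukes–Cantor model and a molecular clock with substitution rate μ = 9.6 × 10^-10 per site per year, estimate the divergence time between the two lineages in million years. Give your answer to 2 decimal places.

170.05

The sequences differ at 9 of 34 sites (3, 5, 6, 8, 15, 21, 24, 27, 31), so p = 9/34 ≈ 0.264706.
d = −(3/4) ln(1 − 4p/3) = −0.75 ln(1 − 0.352941) = −0.75 ln(0.647059)
  = −0.75 × (-0.435318) = 0.326489 substitutions/site.
Under a molecular clock d = 2μt, so t = d/(2μ) = 0.326489 / (2 × 9.6 × 10^-10) = 170.05 million years.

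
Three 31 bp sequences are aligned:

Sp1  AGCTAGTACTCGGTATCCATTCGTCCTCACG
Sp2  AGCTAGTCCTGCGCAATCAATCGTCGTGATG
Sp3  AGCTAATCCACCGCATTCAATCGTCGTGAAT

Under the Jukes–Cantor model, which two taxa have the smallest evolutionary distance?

Sp1–Sp2: 10/31 differ, p = 0.323, d = 0.422.
Sp1–Sp3: 11/31 differ, p = 0.355, d = 0.481.
Sp2–Sp3: 6/31 differ, p = 0.194, d = 0.224.
The smallest distance is between Sp2 and Sp3.

Sp2 and Sp3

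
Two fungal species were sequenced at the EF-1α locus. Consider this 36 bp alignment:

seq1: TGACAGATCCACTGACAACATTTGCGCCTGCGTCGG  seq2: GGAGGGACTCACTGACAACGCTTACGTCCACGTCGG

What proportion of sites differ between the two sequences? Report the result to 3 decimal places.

The sequences differ at 11 of 36 positions.
p = 11/36 = 0.305555… ≈ 0.306 (to 3 d.p.).

0.306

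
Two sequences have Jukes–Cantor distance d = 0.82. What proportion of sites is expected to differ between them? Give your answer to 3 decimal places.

p = (3/4)(1 − e^(−4d/3)) = 0.75 × (1 − e^(-1.093333)) = 0.75 × (1 − 0.335098) = 0.498677.

0.499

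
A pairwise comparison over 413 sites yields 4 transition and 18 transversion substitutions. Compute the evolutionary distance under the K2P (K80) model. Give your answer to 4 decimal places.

0.0553

P = 4/413 ≈ 0.009685 and Q = 18/413 ≈ 0.043584.
Under the Kimura two-parameter model, d = −½ ln(1 − 2P − Q) − ¼ ln(1 − 2Q).
1 − 2P − Q = 0.937046, giving −½ ln(0.937046) = 0.032511.
1 − 2Q = 0.912832, giving −¼ ln(0.912832) = 0.022801.
d = 0.032511 + 0.022801 = 0.055312.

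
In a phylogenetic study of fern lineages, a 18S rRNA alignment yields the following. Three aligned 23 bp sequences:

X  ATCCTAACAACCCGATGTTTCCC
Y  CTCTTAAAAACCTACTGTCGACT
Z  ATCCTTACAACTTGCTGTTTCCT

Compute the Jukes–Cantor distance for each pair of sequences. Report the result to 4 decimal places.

X–Y: 10/23 sites differ → p ≈ 0.434783, d = −0.75 ln(1 − 0.579711) = 0.650110 ≈ 0.6501.
X–Z: 5/23 sites differ → p ≈ 0.217391, d = −0.75 ln(1 − 0.289855) = 0.256715 ≈ 0.2567.
Y–Z: 9/23 sites differ → p ≈ 0.391304, d = −0.75 ln(1 − 0.521739) = 0.553199 ≈ 0.5532.

d(X,Y) = 0.6501, d(X,Z) = 0.2567, d(Y,Z) = 0.5532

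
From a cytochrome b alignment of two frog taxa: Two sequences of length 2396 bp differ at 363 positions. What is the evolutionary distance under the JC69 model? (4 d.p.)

p = 363/2396 ≈ 0.151503.
d = −(3/4) ln(1 − 4p/3) = −0.75 ln(1 − 0.202004) = −0.75 ln(0.797996)
  = −0.75 × (-0.225652) = 0.169239 substitutions/site.

0.1692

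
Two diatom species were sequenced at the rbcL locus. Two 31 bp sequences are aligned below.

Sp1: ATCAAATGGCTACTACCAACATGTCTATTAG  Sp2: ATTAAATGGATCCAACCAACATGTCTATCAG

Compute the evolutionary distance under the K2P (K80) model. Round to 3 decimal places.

0.182

Of 31 sites, 2 differences are transitions and 3 are transversions, so P = 2/31 ≈ 0.064516 and Q = 3/31 ≈ 0.096774.
Under the Kimura two-parameter model, d = −½ ln(1 − 2P − Q) − ¼ ln(1 − 2Q).
1 − 2P − Q = 0.774194, giving −½ ln(0.774194) = 0.127966.
1 − 2Q = 0.806452, giving −¼ ln(0.806452) = 0.053778.
d = 0.127966 + 0.053778 = 0.181744.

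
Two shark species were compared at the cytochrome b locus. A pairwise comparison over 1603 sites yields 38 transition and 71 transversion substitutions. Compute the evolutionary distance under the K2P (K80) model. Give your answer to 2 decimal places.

P = 38/1603 ≈ 0.023706 and Q = 71/1603 ≈ 0.044292.
Under the Kimura two-parameter model, d = −½ ln(1 − 2P − Q) − ¼ ln(1 − 2Q).
1 − 2P − Q = 0.908296, giving −½ ln(0.908296) = 0.048092.
1 − 2Q = 0.911416, giving −¼ ln(0.911416) = 0.023189.
d = 0.048092 + 0.023189 = 0.071281.

0.07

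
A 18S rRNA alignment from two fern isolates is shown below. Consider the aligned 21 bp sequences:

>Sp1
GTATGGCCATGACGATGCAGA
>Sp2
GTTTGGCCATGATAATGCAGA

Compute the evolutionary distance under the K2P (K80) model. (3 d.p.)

0.161

Of 21 sites, 2 differences are transitions and 1 are transversions, so P = 2/21 ≈ 0.095238 and Q = 1/21 ≈ 0.047619.
Under the Kimura two-parameter model, d = −½ ln(1 − 2P − Q) − ¼ ln(1 − 2Q).
1 − 2P − Q = 0.761905, giving −½ ln(0.761905) = 0.135967.
1 − 2Q = 0.904762, giving −¼ ln(0.904762) = 0.025021.
d = 0.135967 + 0.025021 = 0.160988.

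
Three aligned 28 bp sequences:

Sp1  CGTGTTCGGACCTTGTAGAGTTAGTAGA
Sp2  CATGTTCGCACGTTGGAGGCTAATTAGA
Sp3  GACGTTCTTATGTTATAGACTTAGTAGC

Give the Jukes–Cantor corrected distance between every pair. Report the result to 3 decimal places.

d(Sp1,Sp2) = 0.360, d(Sp1,Sp3) = 0.485, d(Sp2,Sp3) = 0.556

Sp1–Sp2: 8/28 sites differ → p ≈ 0.285714, d = −0.75 ln(1 − 0.380952) = 0.359679 ≈ 0.360.
Sp1–Sp3: 10/28 sites differ → p ≈ 0.357143, d = −0.75 ln(1 − 0.476191) = 0.484971 ≈ 0.485.
Sp2–Sp3: 11/28 sites differ → p ≈ 0.392857, d = −0.75 ln(1 − 0.523809) = 0.556452 ≈ 0.556.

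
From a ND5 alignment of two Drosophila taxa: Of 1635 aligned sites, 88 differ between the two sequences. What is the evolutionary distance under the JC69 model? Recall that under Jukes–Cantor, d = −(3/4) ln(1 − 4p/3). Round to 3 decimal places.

p = 88/1635 ≈ 0.053823.
d = −(3/4) ln(1 − 4p/3) = −0.75 ln(1 − 0.071764) = −0.75 ln(0.928236)
  = −0.75 × (-0.074469) = 0.055852 substitutions/site.

0.056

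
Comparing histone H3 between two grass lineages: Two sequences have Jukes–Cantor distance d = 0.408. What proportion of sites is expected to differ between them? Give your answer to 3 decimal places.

0.315

p = (3/4)(1 − e^(−4d/3)) = 0.75 × (1 − e^(-0.544)) = 0.75 × (1 − 0.580422) = 0.314684.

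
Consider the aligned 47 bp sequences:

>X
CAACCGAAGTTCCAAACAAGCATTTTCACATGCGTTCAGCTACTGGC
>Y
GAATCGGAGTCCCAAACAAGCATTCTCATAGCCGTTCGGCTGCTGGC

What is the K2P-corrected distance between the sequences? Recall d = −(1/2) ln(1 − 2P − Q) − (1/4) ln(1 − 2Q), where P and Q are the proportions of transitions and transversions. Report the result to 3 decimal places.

Of 47 sites, 7 differences are transitions and 3 are transversions, so P = 7/47 ≈ 0.148936 and Q = 3/47 ≈ 0.06383.
Under the Kimura two-parameter model, d = −½ ln(1 − 2P − Q) − ¼ ln(1 − 2Q).
1 − 2P − Q = 0.638298, giving −½ ln(0.638298) = 0.224475.
1 − 2Q = 0.87234, giving −¼ ln(0.87234) = 0.034144.
d = 0.224475 + 0.034144 = 0.258619.

0.259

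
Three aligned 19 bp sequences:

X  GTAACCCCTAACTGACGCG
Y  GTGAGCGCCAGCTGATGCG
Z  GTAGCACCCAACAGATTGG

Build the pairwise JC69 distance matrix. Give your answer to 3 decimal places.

X–Y: 6/19 sites differ → p ≈ 0.315789, d = −0.75 ln(1 − 0.421052) = 0.409907 ≈ 0.410.
X–Z: 7/19 sites differ → p ≈ 0.368421, d = −0.75 ln(1 − 0.491228) = 0.506816 ≈ 0.507.
Y–Z: 9/19 sites differ → p ≈ 0.473684, d = −0.75 ln(1 − 0.631579) = 0.748897 ≈ 0.749.

d(X,Y) = 0.410, d(X,Z) = 0.507, d(Y,Z) = 0.749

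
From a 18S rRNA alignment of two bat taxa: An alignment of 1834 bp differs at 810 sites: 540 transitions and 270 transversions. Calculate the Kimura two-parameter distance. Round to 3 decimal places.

0.753

P = 540/1834 ≈ 0.294438 and Q = 270/1834 ≈ 0.147219.
Under the Kimura two-parameter model, d = −½ ln(1 − 2P − Q) − ¼ ln(1 − 2Q).
1 − 2P − Q = 0.263905, giving −½ ln(0.263905) = 0.666083.
1 − 2Q = 0.705562, giving −¼ ln(0.705562) = 0.087190.
d = 0.666083 + 0.087190 = 0.753273.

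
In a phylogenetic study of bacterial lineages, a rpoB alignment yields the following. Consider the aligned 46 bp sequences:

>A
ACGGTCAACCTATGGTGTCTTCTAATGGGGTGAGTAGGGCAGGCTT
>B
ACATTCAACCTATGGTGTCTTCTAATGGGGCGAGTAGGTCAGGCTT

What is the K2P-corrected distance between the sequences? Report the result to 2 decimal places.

0.09

Of 46 sites, 2 differences are transitions and 2 are transversions, so P = 2/46 ≈ 0.043478 and Q = 2/46 ≈ 0.043478.
Under the Kimura two-parameter model, d = −½ ln(1 − 2P − Q) − ¼ ln(1 − 2Q).
1 − 2P − Q = 0.869566, giving −½ ln(0.869566) = 0.069881.
1 − 2Q = 0.913044, giving −¼ ln(0.913044) = 0.022743.
d = 0.069881 + 0.022743 = 0.092624.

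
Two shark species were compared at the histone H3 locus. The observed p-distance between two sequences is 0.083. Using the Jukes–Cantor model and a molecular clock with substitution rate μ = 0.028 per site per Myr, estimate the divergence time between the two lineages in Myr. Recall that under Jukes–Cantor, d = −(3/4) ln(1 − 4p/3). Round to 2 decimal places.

d = −(3/4) ln(1 − 4p/3) = −0.75 ln(1 − 0.110667) = −0.75 ln(0.889333)
  = −0.75 × (-0.117284) = 0.087963 substitutions/site.
Under a molecular clock d = 2μt, so t = d/(2μ) = 0.087963 / (2 × 0.028) = 1.57 Myr.

1.57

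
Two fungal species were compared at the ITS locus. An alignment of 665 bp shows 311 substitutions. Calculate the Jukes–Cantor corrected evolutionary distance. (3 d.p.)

p = 311/665 ≈ 0.467669.
d = −(3/4) ln(1 − 4p/3) = −0.75 ln(1 − 0.623559) = −0.75 ln(0.376441)
  = −0.75 × (-0.976994) = 0.732746 substitutions/site.

0.733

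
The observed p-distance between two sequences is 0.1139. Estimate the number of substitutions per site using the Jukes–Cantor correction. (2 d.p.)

0.12

d = −(3/4) ln(1 − 4p/3) = −0.75 ln(1 − 0.151867) = −0.75 ln(0.848133)
  = −0.75 × (-0.164718) = 0.123539 substitutions/site.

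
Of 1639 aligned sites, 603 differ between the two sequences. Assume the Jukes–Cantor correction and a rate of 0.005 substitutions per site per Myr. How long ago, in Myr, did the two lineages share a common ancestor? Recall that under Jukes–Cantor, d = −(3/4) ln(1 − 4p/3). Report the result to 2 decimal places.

p = 603/1639 ≈ 0.367907.
d = −(3/4) ln(1 − 4p/3) = −0.75 ln(1 − 0.490543) = −0.75 ln(0.509457)
  = −0.75 × (-0.674410) = 0.505808 substitutions/site.
Under a molecular clock d = 2μt, so t = d/(2μ) = 0.505808 / (2 × 0.005) = 50.58 Myr.

50.58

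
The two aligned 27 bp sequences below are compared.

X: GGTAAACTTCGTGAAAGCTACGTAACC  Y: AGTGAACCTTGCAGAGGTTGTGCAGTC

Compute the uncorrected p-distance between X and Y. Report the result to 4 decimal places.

The sequences differ at 14 of 27 positions.
p = 14/27 = 0.518518… ≈ 0.5185 (to 4 d.p.).

0.5185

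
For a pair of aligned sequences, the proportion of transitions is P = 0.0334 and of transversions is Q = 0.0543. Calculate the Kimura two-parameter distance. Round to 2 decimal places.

Under the Kimura two-parameter model, d = −½ ln(1 − 2P − Q) − ¼ ln(1 − 2Q).
1 − 2P − Q = 0.8789, giving −½ ln(0.8789) = 0.064542.
1 − 2Q = 0.8914, giving −¼ ln(0.8914) = 0.028741.
d = 0.064542 + 0.028741 = 0.093283.

0.09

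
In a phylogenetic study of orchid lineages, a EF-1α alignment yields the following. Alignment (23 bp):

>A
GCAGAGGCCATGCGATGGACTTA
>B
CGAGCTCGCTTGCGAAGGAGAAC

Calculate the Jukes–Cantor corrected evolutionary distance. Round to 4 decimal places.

The sequences differ at 12 of 23 sites, so p = 12/23 ≈ 0.521739.
d = −(3/4) ln(1 − 4p/3) = −0.75 ln(1 − 0.695652) = −0.75 ln(0.304348)
  = −0.75 × (-1.189583) = 0.892187 substitutions/site.

0.8922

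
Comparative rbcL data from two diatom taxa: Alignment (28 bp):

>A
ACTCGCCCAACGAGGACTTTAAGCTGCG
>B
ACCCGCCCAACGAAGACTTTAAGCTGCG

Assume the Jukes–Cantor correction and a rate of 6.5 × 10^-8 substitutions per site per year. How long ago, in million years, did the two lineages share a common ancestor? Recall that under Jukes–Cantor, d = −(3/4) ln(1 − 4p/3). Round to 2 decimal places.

0.58

The sequences differ at 2 of 28 sites (3, 14), so p = 2/28 ≈ 0.071429.
d = −(3/4) ln(1 − 4p/3) = −0.75 ln(1 − 0.095239) = −0.75 ln(0.904761)
  = −0.75 × (-0.100084) = 0.075063 substitutions/site.
Under a molecular clock d = 2μt, so t = d/(2μ) = 0.075063 / (2 × 6.5 × 10^-8) = 0.58 million years.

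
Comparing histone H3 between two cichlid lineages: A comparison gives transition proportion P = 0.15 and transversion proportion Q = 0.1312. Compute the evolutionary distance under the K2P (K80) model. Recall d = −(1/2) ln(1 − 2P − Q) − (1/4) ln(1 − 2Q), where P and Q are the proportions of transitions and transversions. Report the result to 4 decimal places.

0.3582

Under the Kimura two-parameter model, d = −½ ln(1 − 2P − Q) − ¼ ln(1 − 2Q).
1 − 2P − Q = 0.5688, giving −½ ln(0.5688) = 0.282113.
1 − 2Q = 0.7376, giving −¼ ln(0.7376) = 0.076088.
d = 0.282113 + 0.076088 = 0.358201.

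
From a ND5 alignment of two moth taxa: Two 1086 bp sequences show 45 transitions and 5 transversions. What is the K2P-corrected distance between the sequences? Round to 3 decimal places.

0.048

P = 45/1086 ≈ 0.041436 and Q = 5/1086 ≈ 0.004604.
Under the Kimura two-parameter model, d = −½ ln(1 − 2P − Q) − ¼ ln(1 − 2Q).
1 − 2P − Q = 0.912524, giving −½ ln(0.912524) = 0.045770.
1 − 2Q = 0.990792, giving −¼ ln(0.990792) = 0.002313.
d = 0.045770 + 0.002313 = 0.048083.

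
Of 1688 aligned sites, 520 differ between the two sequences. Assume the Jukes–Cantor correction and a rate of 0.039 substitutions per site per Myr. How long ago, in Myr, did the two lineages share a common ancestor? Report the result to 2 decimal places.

p = 520/1688 ≈ 0.308057.
d = −(3/4) ln(1 − 4p/3) = −0.75 ln(1 − 0.410743) = −0.75 ln(0.589257)
  = −0.75 × (-0.528893) = 0.396670 substitutions/site.
Under a molecular clock d = 2μt, so t = d/(2μ) = 0.396670 / (2 × 0.039) = 5.09 Myr.

5.09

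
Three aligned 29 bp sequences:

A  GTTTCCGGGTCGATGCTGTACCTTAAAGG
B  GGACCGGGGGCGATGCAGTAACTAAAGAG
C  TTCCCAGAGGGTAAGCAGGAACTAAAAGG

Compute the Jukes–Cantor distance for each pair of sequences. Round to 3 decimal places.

d(A,B) = 0.462, d(A,C) = 0.683, d(B,C) = 0.529

A–B: 10/29 sites differ → p ≈ 0.344828, d = −0.75 ln(1 − 0.459771) = 0.461822 ≈ 0.462.
A–C: 13/29 sites differ → p ≈ 0.448276, d = −0.75 ln(1 − 0.597701) = 0.682920 ≈ 0.683.
B–C: 11/29 sites differ → p ≈ 0.37931, d = −0.75 ln(1 − 0.505747) = 0.528531 ≈ 0.529.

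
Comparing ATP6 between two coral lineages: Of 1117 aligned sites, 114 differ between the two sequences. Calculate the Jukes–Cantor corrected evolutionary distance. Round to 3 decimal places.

0.110

p = 114/1117 ≈ 0.102059.
d = −(3/4) ln(1 − 4p/3) = −0.75 ln(1 − 0.136079) = −0.75 ln(0.863921)
  = −0.75 × (-0.146274) = 0.109706 substitutions/site.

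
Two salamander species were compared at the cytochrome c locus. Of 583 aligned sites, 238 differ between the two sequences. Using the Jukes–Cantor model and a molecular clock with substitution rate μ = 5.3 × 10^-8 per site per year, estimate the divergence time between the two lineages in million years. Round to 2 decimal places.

5.56

p = 238/583 ≈ 0.408233.
d = −(3/4) ln(1 − 4p/3) = −0.75 ln(1 − 0.544311) = −0.75 ln(0.455689)
  = −0.75 × (-0.785945) = 0.589459 substitutions/site.
Under a molecular clock d = 2μt, so t = d/(2μ) = 0.589459 / (2 × 5.3 × 10^-8) = 5.56 million years.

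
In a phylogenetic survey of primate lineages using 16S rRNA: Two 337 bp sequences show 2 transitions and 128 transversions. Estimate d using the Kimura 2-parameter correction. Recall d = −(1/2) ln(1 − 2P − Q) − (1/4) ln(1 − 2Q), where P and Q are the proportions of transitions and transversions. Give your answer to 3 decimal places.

0.605

P = 2/337 ≈ 0.005935 and Q = 128/337 ≈ 0.379822.
Under the Kimura two-parameter model, d = −½ ln(1 − 2P − Q) − ¼ ln(1 − 2Q).
1 − 2P − Q = 0.608308, giving −½ ln(0.608308) = 0.248537.
1 − 2Q = 0.240356, giving −¼ ln(0.240356) = 0.356409.
d = 0.248537 + 0.356409 = 0.604946.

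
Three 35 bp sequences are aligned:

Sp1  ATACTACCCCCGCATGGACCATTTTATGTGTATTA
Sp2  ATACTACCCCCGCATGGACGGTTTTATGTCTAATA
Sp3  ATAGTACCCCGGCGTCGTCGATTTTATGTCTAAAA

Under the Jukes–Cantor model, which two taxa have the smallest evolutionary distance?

Sp1–Sp2: 4/35 differ, p = 0.114, d = 0.124.
Sp1–Sp3: 9/35 differ, p = 0.257, d = 0.315.
Sp2–Sp3: 7/35 differ, p = 0.200, d = 0.233.
The smallest distance is between Sp1 and Sp2.

Sp1 and Sp2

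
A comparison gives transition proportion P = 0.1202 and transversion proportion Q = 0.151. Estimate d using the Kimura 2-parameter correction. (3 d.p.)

Under the Kimura two-parameter model, d = −½ ln(1 − 2P − Q) − ¼ ln(1 − 2Q).
1 − 2P − Q = 0.6086, giving −½ ln(0.6086) = 0.248297.
1 − 2Q = 0.698, giving −¼ ln(0.698) = 0.089884.
d = 0.248297 + 0.089884 = 0.338181.

0.338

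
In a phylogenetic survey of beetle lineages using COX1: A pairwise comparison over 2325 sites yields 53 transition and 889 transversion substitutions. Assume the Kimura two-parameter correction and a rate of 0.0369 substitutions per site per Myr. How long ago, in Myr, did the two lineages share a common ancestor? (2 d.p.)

P = 53/2325 ≈ 0.022796 and Q = 889/2325 ≈ 0.382366.
Under the Kimura two-parameter model, d = −½ ln(1 − 2P − Q) − ¼ ln(1 − 2Q).
1 − 2P − Q = 0.572042, giving −½ ln(0.572042) = 0.279271.
1 − 2Q = 0.235268, giving −¼ ln(0.235268) = 0.361757.
d = 0.279271 + 0.361757 = 0.641028.
Under a molecular clock d = 2μt, so t = d/(2μ) = 0.641028 / (2 × 0.0369) = 8.69 Myr.

8.69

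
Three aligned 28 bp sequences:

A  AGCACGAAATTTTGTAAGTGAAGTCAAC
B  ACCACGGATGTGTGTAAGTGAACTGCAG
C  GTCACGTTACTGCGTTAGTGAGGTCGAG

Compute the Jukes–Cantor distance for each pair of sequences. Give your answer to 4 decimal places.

A–B: 9/28 sites differ → p ≈ 0.321429, d = −0.75 ln(1 − 0.428572) = 0.419713 ≈ 0.4197.
A–C: 11/28 sites differ → p ≈ 0.392857, d = −0.75 ln(1 − 0.523809) = 0.556452 ≈ 0.5565.
B–C: 12/28 sites differ → p ≈ 0.428571, d = −0.75 ln(1 − 0.571428) = 0.635472 ≈ 0.6355.

d(A,B) = 0.4197, d(A,C) = 0.5565, d(B,C) = 0.6355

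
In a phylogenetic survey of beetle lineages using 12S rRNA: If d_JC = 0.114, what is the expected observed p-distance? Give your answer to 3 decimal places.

0.106

p = (3/4)(1 − e^(−4d/3)) = 0.75 × (1 − e^(-0.152)) = 0.75 × (1 − 0.858988) = 0.105759.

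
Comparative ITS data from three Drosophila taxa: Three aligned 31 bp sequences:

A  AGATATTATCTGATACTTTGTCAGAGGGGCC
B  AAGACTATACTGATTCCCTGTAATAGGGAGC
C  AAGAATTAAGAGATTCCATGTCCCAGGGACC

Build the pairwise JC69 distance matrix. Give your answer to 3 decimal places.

A–B: 14/31 sites differ → p ≈ 0.451613, d = −0.75 ln(1 − 0.602151) = 0.691262 ≈ 0.691.
A–C: 12/31 sites differ → p ≈ 0.387097, d = −0.75 ln(1 − 0.516129) = 0.544453 ≈ 0.544.
B–C: 10/31 sites differ → p ≈ 0.322581, d = −0.75 ln(1 − 0.430108) = 0.421731 ≈ 0.422.

d(A,B) = 0.691, d(A,C) = 0.544, d(B,C) = 0.422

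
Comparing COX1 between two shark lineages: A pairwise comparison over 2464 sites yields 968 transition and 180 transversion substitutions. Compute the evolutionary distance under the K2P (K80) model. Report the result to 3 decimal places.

1.018

P = 968/2464 ≈ 0.392857 and Q = 180/2464 ≈ 0.073052.
Under the Kimura two-parameter model, d = −½ ln(1 − 2P − Q) − ¼ ln(1 − 2Q).
1 − 2P − Q = 0.141234, giving −½ ln(0.141234) = 0.978669.
1 − 2Q = 0.853896, giving −¼ ln(0.853896) = 0.039486.
d = 0.978669 + 0.039486 = 1.018155.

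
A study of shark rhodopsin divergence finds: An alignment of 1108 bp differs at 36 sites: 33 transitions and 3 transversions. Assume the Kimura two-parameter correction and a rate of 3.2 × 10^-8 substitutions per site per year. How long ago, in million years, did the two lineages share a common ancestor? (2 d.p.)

P = 33/1108 ≈ 0.029783 and Q = 3/1108 ≈ 0.002708.
Under the Kimura two-parameter model, d = −½ ln(1 − 2P − Q) − ¼ ln(1 − 2Q).
1 − 2P − Q = 0.937726, giving −½ ln(0.937726) = 0.032149.
1 − 2Q = 0.994584, giving −¼ ln(0.994584) = 0.001358.
d = 0.032149 + 0.001358 = 0.033507.
Under a molecular clock d = 2μt, so t = d/(2μ) = 0.033507 / (2 × 3.2 × 10^-8) = 0.52 million years.

0.52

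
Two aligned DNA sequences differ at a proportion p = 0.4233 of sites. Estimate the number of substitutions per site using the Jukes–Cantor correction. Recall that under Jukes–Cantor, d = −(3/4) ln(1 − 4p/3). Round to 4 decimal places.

0.6233

d = −(3/4) ln(1 − 4p/3) = −0.75 ln(1 − 0.5644) = −0.75 ln(0.4356)
  = −0.75 × (-0.831031) = 0.623273 substitutions/site.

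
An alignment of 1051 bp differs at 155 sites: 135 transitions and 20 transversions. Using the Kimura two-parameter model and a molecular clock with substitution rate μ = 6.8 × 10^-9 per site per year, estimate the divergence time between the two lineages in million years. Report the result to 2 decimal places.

P = 135/1051 ≈ 0.128449 and Q = 20/1051 ≈ 0.019029.
Under the Kimura two-parameter model, d = −½ ln(1 − 2P − Q) − ¼ ln(1 − 2Q).
1 − 2P − Q = 0.724073, giving −½ ln(0.724073) = 0.161432.
1 − 2Q = 0.961942, giving −¼ ln(0.961942) = 0.009700.
d = 0.161432 + 0.009700 = 0.171132.
Under a molecular clock d = 2μt, so t = d/(2μ) = 0.171132 / (2 × 6.8 × 10^-9) = 12.58 million years.

12.58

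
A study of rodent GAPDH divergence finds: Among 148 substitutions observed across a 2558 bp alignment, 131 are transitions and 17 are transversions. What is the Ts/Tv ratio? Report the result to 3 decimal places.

R = 131/17 = 7.705882… ≈ 7.706 (to 3 d.p.).

7.706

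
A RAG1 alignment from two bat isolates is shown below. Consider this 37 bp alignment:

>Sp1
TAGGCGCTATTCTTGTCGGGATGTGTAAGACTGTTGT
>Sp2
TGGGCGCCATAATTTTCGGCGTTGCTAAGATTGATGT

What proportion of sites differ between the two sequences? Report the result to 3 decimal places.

0.324

The sequences differ at 12 of 37 positions.
p = 12/37 = 0.324324… ≈ 0.324 (to 3 d.p.).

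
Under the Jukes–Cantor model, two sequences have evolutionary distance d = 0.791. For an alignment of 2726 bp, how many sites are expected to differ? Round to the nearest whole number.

Invert JC69: p = (3/4)(1 − e^(−4d/3)) = 0.75 × (1 − e^(-1.054667)) = 0.75 × (1 − 0.348308) = 0.488769.
Expected differing sites = pL ≈ 0.488769 × 2726 = 1332.384294 ≈ 1332.

1332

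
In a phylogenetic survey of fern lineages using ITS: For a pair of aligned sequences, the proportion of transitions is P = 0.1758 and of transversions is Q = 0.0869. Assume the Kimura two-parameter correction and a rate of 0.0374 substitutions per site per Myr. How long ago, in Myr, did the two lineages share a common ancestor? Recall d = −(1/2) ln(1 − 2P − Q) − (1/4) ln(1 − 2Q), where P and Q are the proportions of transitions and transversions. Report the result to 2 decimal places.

4.50

Under the Kimura two-parameter model, d = −½ ln(1 − 2P − Q) − ¼ ln(1 − 2Q).
1 − 2P − Q = 0.5615, giving −½ ln(0.5615) = 0.288572.
1 − 2Q = 0.8262, giving −¼ ln(0.8262) = 0.047730.
d = 0.288572 + 0.047730 = 0.336302.
Under a molecular clock d = 2μt, so t = d/(2μ) = 0.336302 / (2 × 0.0374) = 4.50 Myr.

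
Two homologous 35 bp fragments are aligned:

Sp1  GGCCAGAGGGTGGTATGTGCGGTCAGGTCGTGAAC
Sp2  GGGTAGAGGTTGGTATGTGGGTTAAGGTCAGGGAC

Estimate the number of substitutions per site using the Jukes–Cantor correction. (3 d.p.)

The sequences differ at 9 of 35 sites (3, 4, 10, 20, 22, 24, 30, 31, 33), so p = 9/35 ≈ 0.257143.
d = −(3/4) ln(1 − 4p/3) = −0.75 ln(1 − 0.342857) = −0.75 ln(0.657143)
  = −0.75 × (-0.419854) = 0.314891 substitutions/site.

0.315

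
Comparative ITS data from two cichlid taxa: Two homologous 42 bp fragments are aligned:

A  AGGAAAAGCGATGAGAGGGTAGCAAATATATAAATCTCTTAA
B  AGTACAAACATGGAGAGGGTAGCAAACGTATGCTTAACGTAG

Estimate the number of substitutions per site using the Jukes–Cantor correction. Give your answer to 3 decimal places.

0.485

The sequences differ at 15 of 42 sites, so p = 15/42 ≈ 0.357143.
d = −(3/4) ln(1 − 4p/3) = −0.75 ln(1 − 0.476191) = −0.75 ln(0.523809)
  = −0.75 × (-0.646628) = 0.484971 substitutions/site.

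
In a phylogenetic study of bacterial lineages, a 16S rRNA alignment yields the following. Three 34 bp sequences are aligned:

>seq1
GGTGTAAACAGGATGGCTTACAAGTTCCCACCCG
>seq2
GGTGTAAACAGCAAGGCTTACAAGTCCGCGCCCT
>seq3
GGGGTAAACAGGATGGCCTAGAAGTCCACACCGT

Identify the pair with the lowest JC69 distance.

seq1 and seq2

seq1–seq2: 6/34 differ, p = 0.176, d = 0.201.
seq1–seq3: 7/34 differ, p = 0.206, d = 0.241.
seq2–seq3: 8/34 differ, p = 0.235, d = 0.282.
The smallest distance is between seq1 and seq2.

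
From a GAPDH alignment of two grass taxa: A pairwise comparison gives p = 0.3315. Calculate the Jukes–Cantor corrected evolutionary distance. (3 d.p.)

0.438

d = −(3/4) ln(1 − 4p/3) = −0.75 ln(1 − 0.442) = −0.75 ln(0.558)
  = −0.75 × (-0.583396) = 0.437547 substitutions/site.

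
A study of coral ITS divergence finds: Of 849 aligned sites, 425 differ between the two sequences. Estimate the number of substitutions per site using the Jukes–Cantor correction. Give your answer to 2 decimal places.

p = 425/849 ≈ 0.500589.
d = −(3/4) ln(1 − 4p/3) = −0.75 ln(1 − 0.667452) = −0.75 ln(0.332548)
  = −0.75 × (-1.100971) = 0.825728 substitutions/site.

0.83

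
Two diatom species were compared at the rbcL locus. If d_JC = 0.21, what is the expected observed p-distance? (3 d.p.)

p = (3/4)(1 − e^(−4d/3)) = 0.75 × (1 − e^(-0.28)) = 0.75 × (1 − 0.755784) = 0.183162.

0.183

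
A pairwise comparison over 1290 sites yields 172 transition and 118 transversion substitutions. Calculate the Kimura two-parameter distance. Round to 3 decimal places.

0.272

P = 172/1290 ≈ 0.133333 and Q = 118/1290 ≈ 0.091473.
Under the Kimura two-parameter model, d = −½ ln(1 − 2P − Q) − ¼ ln(1 − 2Q).
1 − 2P − Q = 0.641861, giving −½ ln(0.641861) = 0.221692.
1 − 2Q = 0.817054, giving −¼ ln(0.817054) = 0.050513.
d = 0.221692 + 0.050513 = 0.272205.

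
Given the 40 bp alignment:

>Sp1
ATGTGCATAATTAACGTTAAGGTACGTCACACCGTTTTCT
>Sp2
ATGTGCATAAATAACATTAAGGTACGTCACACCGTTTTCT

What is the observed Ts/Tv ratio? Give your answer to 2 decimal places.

Transitions are A↔G and C↔T; transversions are all other mismatches.
Transitions: 1. Transversions: 1.
R = 1/1 = 1.00.

1.00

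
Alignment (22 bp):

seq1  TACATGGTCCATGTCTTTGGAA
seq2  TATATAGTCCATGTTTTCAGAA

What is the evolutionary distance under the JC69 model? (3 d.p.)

0.271

The sequences differ at 5 of 22 sites (3, 6, 15, 18, 19), so p = 5/22 ≈ 0.227273.
d = −(3/4) ln(1 − 4p/3) = −0.75 ln(1 − 0.303031) = −0.75 ln(0.696969)
  = −0.75 × (-0.361014) = 0.270761 substitutions/site.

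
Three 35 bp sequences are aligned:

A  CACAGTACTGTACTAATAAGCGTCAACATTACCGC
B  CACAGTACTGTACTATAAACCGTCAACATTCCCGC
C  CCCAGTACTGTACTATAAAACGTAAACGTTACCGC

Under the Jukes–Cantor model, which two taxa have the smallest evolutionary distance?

A–B: 4/35 differ, p = 0.114, d = 0.124.
A–C: 6/35 differ, p = 0.171, d = 0.195.
B–C: 5/35 differ, p = 0.143, d = 0.158.
The smallest distance is between A and B.

A and B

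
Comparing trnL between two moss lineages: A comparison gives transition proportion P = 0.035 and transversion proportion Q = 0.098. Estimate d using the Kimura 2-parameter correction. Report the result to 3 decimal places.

Under the Kimura two-parameter model, d = −½ ln(1 − 2P − Q) − ¼ ln(1 − 2Q).
1 − 2P − Q = 0.832, giving −½ ln(0.832) = 0.091961.
1 − 2Q = 0.804, giving −¼ ln(0.804) = 0.054539.
d = 0.091961 + 0.054539 = 0.146500.

0.147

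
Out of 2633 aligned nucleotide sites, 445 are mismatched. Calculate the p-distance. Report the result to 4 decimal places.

0.1690

p = 445/2633 = 0.169008… ≈ 0.1690 (to 4 d.p.).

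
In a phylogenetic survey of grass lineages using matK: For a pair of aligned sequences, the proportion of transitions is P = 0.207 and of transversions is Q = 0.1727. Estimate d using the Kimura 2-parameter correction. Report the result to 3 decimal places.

0.548

Under the Kimura two-parameter model, d = −½ ln(1 − 2P − Q) − ¼ ln(1 − 2Q).
1 − 2P − Q = 0.4133, giving −½ ln(0.4133) = 0.441791.
1 − 2Q = 0.6546, giving −¼ ln(0.6546) = 0.105933.
d = 0.441791 + 0.105933 = 0.547724.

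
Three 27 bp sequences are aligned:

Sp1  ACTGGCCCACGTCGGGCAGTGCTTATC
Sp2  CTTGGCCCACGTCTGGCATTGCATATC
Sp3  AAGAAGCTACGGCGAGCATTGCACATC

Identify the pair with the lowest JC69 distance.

Sp1 and Sp2

Sp1–Sp2: 5/27 differ, p = 0.185, d = 0.213.
Sp1–Sp3: 11/27 differ, p = 0.407, d = 0.588.
Sp2–Sp3: 11/27 differ, p = 0.407, d = 0.588.
The smallest distance is between Sp1 and Sp2.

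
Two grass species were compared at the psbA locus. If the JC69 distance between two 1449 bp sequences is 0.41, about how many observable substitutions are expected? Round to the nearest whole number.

458

Invert JC69: p = (3/4)(1 − e^(−4d/3)) = 0.75 × (1 − e^(-0.546667)) = 0.75 × (1 − 0.578876) = 0.315843.
Expected differing sites = pL ≈ 0.315843 × 1449 = 457.656507 ≈ 458.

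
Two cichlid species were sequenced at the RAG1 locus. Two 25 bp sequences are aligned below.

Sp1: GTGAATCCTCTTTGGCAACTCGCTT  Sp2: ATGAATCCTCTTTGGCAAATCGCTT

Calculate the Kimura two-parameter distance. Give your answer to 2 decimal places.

0.08

Of 25 sites, 1 differences are transitions and 1 are transversions, so P = 1/25 = 0.04 and Q = 1/25 = 0.04.
Under the Kimura two-parameter model, d = −½ ln(1 − 2P − Q) − ¼ ln(1 − 2Q).
1 − 2P − Q = 0.88, giving −½ ln(0.88) = 0.063917.
1 − 2Q = 0.92, giving −¼ ln(0.92) = 0.020845.
d = 0.063917 + 0.020845 = 0.084762.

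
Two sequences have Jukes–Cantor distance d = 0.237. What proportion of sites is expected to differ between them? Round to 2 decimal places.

p = (3/4)(1 − e^(−4d/3)) = 0.75 × (1 − e^(-0.316)) = 0.75 × (1 − 0.729059) = 0.203206.

0.20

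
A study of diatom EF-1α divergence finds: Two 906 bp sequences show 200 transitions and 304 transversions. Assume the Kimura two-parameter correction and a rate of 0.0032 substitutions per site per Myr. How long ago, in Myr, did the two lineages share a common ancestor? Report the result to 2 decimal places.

P = 200/906 ≈ 0.220751 and Q = 304/906 ≈ 0.335541.
Under the Kimura two-parameter model, d = −½ ln(1 − 2P − Q) − ¼ ln(1 − 2Q).
1 − 2P − Q = 0.222957, giving −½ ln(0.222957) = 0.750388.
1 − 2Q = 0.328918, giving −¼ ln(0.328918) = 0.277987.
d = 0.750388 + 0.277987 = 1.028375.
Under a molecular clock d = 2μt, so t = d/(2μ) = 1.028375 / (2 × 0.0032) = 160.68 Myr.

160.68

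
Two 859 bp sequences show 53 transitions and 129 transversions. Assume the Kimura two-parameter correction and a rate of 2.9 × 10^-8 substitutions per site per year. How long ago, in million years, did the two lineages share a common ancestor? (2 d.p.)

4.29

P = 53/859 ≈ 0.0617 and Q = 129/859 ≈ 0.150175.
Under the Kimura two-parameter model, d = −½ ln(1 − 2P − Q) − ¼ ln(1 − 2Q).
1 − 2P − Q = 0.726425, giving −½ ln(0.726425) = 0.159810.
1 − 2Q = 0.69965, giving −¼ ln(0.69965) = 0.089294.
d = 0.159810 + 0.089294 = 0.249104.
Under a molecular clock d = 2μt, so t = d/(2μ) = 0.249104 / (2 × 2.9 × 10^-8) = 4.29 million years.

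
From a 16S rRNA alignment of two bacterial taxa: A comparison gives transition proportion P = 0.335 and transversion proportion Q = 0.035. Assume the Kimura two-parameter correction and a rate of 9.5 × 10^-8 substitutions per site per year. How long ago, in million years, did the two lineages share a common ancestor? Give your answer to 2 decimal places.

Under the Kimura two-parameter model, d = −½ ln(1 − 2P − Q) − ¼ ln(1 − 2Q).
1 − 2P − Q = 0.295, giving −½ ln(0.295) = 0.610390.
1 − 2Q = 0.93, giving −¼ ln(0.93) = 0.018143.
d = 0.610390 + 0.018143 = 0.628533.
Under a molecular clock d = 2μt, so t = d/(2μ) = 0.628533 / (2 × 9.5 × 10^-8) = 3.31 million years.

3.31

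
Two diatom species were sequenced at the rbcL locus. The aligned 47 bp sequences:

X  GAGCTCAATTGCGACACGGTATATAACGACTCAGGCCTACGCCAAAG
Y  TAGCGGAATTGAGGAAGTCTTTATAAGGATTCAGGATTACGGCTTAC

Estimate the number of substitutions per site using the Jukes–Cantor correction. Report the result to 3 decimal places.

0.536

The sequences differ at 18 of 47 sites, so p = 18/47 ≈ 0.382979.
d = −(3/4) ln(1 − 4p/3) = −0.75 ln(1 − 0.510639) = −0.75 ln(0.489361)
  = −0.75 × (-0.714655) = 0.535991 substitutions/site.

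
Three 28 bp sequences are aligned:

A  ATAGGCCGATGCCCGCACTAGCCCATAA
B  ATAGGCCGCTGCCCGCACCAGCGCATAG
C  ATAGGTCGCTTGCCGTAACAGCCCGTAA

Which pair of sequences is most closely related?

A–B: 4/28 differ, p = 0.143, d = 0.158.
A–C: 8/28 differ, p = 0.286, d = 0.360.
B–C: 8/28 differ, p = 0.286, d = 0.360.
The smallest distance is between A and B.

A and B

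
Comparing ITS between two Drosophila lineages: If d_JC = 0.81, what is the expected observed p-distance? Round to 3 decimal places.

p = (3/4)(1 − e^(−4d/3)) = 0.75 × (1 − e^(-1.08)) = 0.75 × (1 − 0.339596) = 0.495303.

0.495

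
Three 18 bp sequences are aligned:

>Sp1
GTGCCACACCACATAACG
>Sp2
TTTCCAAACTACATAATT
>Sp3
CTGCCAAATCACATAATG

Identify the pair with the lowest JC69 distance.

Sp1 and Sp3

Sp1–Sp2: 6/18 differ, p = 0.333, d = 0.441.
Sp1–Sp3: 4/18 differ, p = 0.222, d = 0.264.
Sp2–Sp3: 5/18 differ, p = 0.278, d = 0.347.
The smallest distance is between Sp1 and Sp3.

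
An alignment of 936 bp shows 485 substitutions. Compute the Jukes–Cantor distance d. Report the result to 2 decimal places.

p = 485/936 ≈ 0.518162.
d = −(3/4) ln(1 − 4p/3) = −0.75 ln(1 − 0.690883) = −0.75 ln(0.309117)
  = −0.75 × (-1.174035) = 0.880526 substitutions/site.

0.88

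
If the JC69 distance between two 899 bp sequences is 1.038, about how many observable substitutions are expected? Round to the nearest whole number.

505

Invert JC69: p = (3/4)(1 − e^(−4d/3)) = 0.75 × (1 − e^(-1.384)) = 0.75 × (1 − 0.250574) = 0.562070.
Expected differing sites = pL ≈ 0.562070 × 899 = 505.30093 ≈ 505.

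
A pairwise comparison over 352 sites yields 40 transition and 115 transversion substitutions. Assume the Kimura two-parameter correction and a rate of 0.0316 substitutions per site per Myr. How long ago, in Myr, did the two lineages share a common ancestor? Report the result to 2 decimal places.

P = 40/352 ≈ 0.113636 and Q = 115/352 ≈ 0.326705.
Under the Kimura two-parameter model, d = −½ ln(1 − 2P − Q) − ¼ ln(1 − 2Q).
1 − 2P − Q = 0.446023, giving −½ ln(0.446023) = 0.403692.
1 − 2Q = 0.34659, giving −¼ ln(0.34659) = 0.264903.
d = 0.403692 + 0.264903 = 0.668595.
Under a molecular clock d = 2μt, so t = d/(2μ) = 0.668595 / (2 × 0.0316) = 10.58 Myr.

10.58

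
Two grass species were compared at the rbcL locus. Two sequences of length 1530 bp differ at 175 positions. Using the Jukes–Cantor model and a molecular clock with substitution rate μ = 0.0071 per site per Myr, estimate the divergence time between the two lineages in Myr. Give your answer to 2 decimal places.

8.74

p = 175/1530 ≈ 0.114379.
d = −(3/4) ln(1 − 4p/3) = −0.75 ln(1 − 0.152505) = −0.75 ln(0.847495)
  = −0.75 × (-0.165470) = 0.124103 substitutions/site.
Under a molecular clock d = 2μt, so t = d/(2μ) = 0.124103 / (2 × 0.0071) = 8.74 Myr.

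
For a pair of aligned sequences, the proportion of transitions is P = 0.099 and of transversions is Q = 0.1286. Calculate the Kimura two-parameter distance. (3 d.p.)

Under the Kimura two-parameter model, d = −½ ln(1 − 2P − Q) − ¼ ln(1 − 2Q).
1 − 2P − Q = 0.6734, giving −½ ln(0.6734) = 0.197708.
1 − 2Q = 0.7428, giving −¼ ln(0.7428) = 0.074332.
d = 0.197708 + 0.074332 = 0.272040.

0.272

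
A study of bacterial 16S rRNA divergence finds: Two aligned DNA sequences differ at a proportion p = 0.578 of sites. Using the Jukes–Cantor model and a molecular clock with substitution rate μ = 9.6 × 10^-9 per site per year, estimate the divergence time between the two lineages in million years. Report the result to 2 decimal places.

d = −(3/4) ln(1 − 4p/3) = −0.75 ln(1 − 0.770667) = −0.75 ln(0.229333)
  = −0.75 × (-1.472580) = 1.104435 substitutions/site.
Under a molecular clock d = 2μt, so t = d/(2μ) = 1.104435 / (2 × 9.6 × 10^-9) = 57.52 million years.

57.52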